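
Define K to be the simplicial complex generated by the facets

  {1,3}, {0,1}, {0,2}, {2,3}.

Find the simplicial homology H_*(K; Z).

H_0 ≅ Z,  H_1 ≅ Z.

K has 4 vertices, 4 edges.
rank ∂_0 = 0, rank ∂_1 = 3 ⇒ b_0 = 4 − 0 − 3 = 1; all invariant factors of ∂_1 are 1 so no torsion. So H_0 = Z.
rank ∂_1 = 3, rank ∂_2 = 0 ⇒ b_1 = 4 − 3 − 0 = 1. So H_1 = Z.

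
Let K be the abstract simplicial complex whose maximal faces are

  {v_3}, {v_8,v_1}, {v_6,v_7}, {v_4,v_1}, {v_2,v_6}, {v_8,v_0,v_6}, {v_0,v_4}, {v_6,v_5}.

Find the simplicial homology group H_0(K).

Take the total order v_0 < v_1 < v_2 < v_3 < v_4 < v_5 < v_6 < v_7 < v_8 on the vertex set. Then K (dimension 2) consists of the simplices:

  0-simplices (9): [v_0], [v_1], [v_2], [v_3], [v_4], [v_5], [v_6], [v_7], [v_8]
  1-simplices (9): [v_0,v_4], [v_0,v_6], [v_0,v_8], [v_1,v_4], [v_1,v_8], [v_2,v_6], [v_5,v_6], [v_6,v_7], [v_6,v_8]
  2-simplices (1): [v_0,v_6,v_8]

so the chain groups are C_0 ≅ Z^9, C_1 ≅ Z^9, C_2 ≅ Z^1.

∂_1: C_1 → C_0 sends each edge [p,q] (with p < q) to q − p. For instance
  ∂[v_0,v_8] = [v_8] − [v_0].
This gives a 9×9 integer matrix of rank 7; reducing to Smith normal form yields diagonal entries (1,1,1,1,1,1,1).

The boundary map ∂_2: C_2 → C_1 maps a triangle to the signed sum of its edges. For instance
  ∂[v_0,v_6,v_8] = [v_6,v_8] − [v_0,v_8] + [v_0,v_6].
As a 9×1 matrix over Z this has rank 1, with invariant factors (1).

Now H_k = ker ∂_k / im ∂_{k+1}, so:

  H_0: rank C_0 − rank ∂_1 = 9 − 7 = 2, and the invariant factors of ∂_1 are all 1, so H_0 ≅ Z^2.

H_0 ≅ Z^2.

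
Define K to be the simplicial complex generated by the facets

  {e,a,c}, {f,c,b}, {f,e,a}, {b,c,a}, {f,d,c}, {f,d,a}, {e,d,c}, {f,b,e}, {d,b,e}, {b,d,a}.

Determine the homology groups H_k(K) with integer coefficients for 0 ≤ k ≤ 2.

Order the vertices as a < b < c < d < e < f. Listing each simplex with vertices in this order, K has dimension 2 with simplices:

  0-simplices (6): a, b, c, d, e, f
  1-simplices (15): ab, ac, ad, ae, af, bc, bd, be, bf, cd, ce, cf, de, df, ef
  2-simplices (10): abc, abd, ace, adf, aef, bcf, bde, bef, cde, cdf

so the chain groups are C_0 ≅ Z^6, C_1 ≅ Z^15, C_2 ≅ Z^10.

The boundary map ∂_1: C_1 → C_0 sends each edge [p,q] (with p < q) to q − p. For instance
  ∂ae = e − a.
As a 6×15 matrix over Z this has rank 5, with invariant factors (1,1,1,1,1).

∂_2: C_2 → C_1 sends each 2-simplex [p,q,r] to [q,r] − [p,r] + [p,q]. For instance
  ∂bde = de − be + bd,
  ∂aef = ef − af + ae.
The 15×10 boundary matrix has rank 10 and Smith normal form diag(1,1,1,1,1,1,1,1,1,2).

Computing H_k = (kernel of ∂_k) / (image of ∂_{k+1}):

  H_0: rank C_0 − rank ∂_1 = 6 − 5 = 1, and the invariant factors of ∂_1 are all 1, so H_0 = Z.
  H_1: rank ker ∂_1 − rank ∂_2 = (15 − 5) − 10 = 0, and ∂_2 has invariant factor 2 > 1, so H_1 = Z/2.
  H_2: rank ker ∂_2 − rank ∂_3 = (10 − 10) − 0 = 0, and there is no ∂_3, so H_2 = 0.

(K is a triangulation of the real projective plane RP^2.)

H_0 ≅ Z,  H_1 ≅ Z/2,  H_2 = 0.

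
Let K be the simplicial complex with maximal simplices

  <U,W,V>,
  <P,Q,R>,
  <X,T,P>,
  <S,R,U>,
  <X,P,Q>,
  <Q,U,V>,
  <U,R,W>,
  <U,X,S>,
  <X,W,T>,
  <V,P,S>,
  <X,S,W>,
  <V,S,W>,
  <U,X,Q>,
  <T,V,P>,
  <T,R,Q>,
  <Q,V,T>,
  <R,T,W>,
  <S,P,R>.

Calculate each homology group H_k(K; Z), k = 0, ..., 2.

Order the vertices as P < Q < R < S < T < U < V < W < X. Listing each simplex with vertices in this order, K has dimension 2 with simplices:

  0-simplices (9): P, Q, R, S, T, U, V, W, X
  1-simplices (27): PQ, PR, PS, PT, PV, PX, QR, QT, QU, QV, QX, RS, RT, RU, RW, SU, SV, SW, SX, TV, TW, TX, UV, UW, UX, VW, WX
  2-simplices (18): PQR, PQX, PRS, PSV, PTV, PTX, QRT, QTV, QUV, QUX, RSU, RTW, RUW, SUX, SVW, SWX, TWX, UVW

Hence C_0 ≅ Z^9, C_1 ≅ Z^27, C_2 ≅ Z^18.

∂_1: C_1 → C_0 sends each edge [p,q] (with p < q) to q − p.
This gives a 9×27 integer matrix of rank 8; reducing to Smith normal form yields diagonal entries (1,1,1,1,1,1,1,1).

Boundary ∂_2: C_2 → C_1 acts by ∂[p,q,r] = [q,r] − [p,r] + [p,q]. For instance
  ∂QUX = UX − QX + QU,
  ∂PTX = TX − PX + PT.
The 27×18 boundary matrix has rank 18 and Smith normal form diag(1,1,1,1,1,1,1,1,1,1,1,1,1,1,1,1,1,2).

Now H_k = ker ∂_k / im ∂_{k+1}, so:

  H_0: rank C_0 − rank ∂_1 = 9 − 8 = 1, and the invariant factors of ∂_1 are all 1, so H_0 ≅ Z.
  H_1: rank ker ∂_1 − rank ∂_2 = (27 − 8) − 18 = 1, and ∂_2 has invariant factor 2 > 1, so H_1 ≅ Z ⊕ Z/2.
  H_2: rank ker ∂_2 − rank ∂_3 = (18 − 18) − 0 = 0, and there is no ∂_3, so H_2 ≅ 0.

H_0 ≅ Z,  H_1 ≅ Z ⊕ Z/2,  H_2 = 0.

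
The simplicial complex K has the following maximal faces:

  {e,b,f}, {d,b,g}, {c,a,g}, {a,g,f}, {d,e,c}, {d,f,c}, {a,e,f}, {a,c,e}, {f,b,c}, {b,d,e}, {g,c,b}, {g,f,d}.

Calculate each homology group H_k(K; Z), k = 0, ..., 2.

We work with the vertex ordering a < b < c < d < e < f < g. The simplices of K, each written with vertices in increasing order, are:

  0-simplices (7): a, b, c, d, e, f, g
  1-simplices (18): ac, ae, af, ag, bc, bd, be, bf, bg, cd, ce, cf, cg, de, df, dg, ef, fg
  2-simplices (12): ace, acg, aef, afg, bcf, bcg, bde, bdg, bef, cde, cdf, dfg

Hence C_0 ≅ Z^7, C_1 ≅ Z^18, C_2 ≅ Z^12.

The boundary map ∂_1: C_1 → C_0 maps an edge to its endpoints' difference, ∂[p,q] = q − p. For instance
  ∂cg = g − c.
The 7×18 boundary matrix has rank 6 and Smith normal form diag(1,1,1,1,1,1).

∂_2: C_2 → C_1 sends each 2-simplex [p,q,r] to [q,r] − [p,r] + [p,q]. For instance
  ∂ace = ce − ae + ac,
  ∂bcg = cg − bg + bc.
As a 18×12 matrix over Z this has rank 12, with invariant factors (1,1,1,1,1,1,1,1,1,1,1,2).

Reading off H_k = ker ∂_k / im ∂_{k+1}:

  H_0: rank C_0 − rank ∂_1 = 7 − 6 = 1, and the invariant factors of ∂_1 are all 1, so H_0 ≅ Z.
  H_1: rank ker ∂_1 − rank ∂_2 = (18 − 6) − 12 = 0, and ∂_2 has invariant factor 2 > 1, so H_1 ≅ Z/2.
  H_2: rank ker ∂_2 − rank ∂_3 = (12 − 12) − 0 = 0, and there is no ∂_3, so H_2 ≅ 0.

H_0 ≅ Z,  H_1 ≅ Z/2,  H_2 = 0.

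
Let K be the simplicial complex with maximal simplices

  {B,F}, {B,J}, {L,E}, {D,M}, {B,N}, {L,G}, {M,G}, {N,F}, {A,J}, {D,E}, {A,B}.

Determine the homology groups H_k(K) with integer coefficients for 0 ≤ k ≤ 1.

Take the total order A < B < D < E < F < G < J < L < M < N on the vertex set. Then K (dimension 1) consists of the simplices:

  0-simplices (10): A, B, D, E, F, G, J, L, M, N
  1-simplices (11): AB, AJ, BF, BJ, BN, DE, DM, EL, FN, GL, GM

so the chain groups are C_0 ≅ Z^10, C_1 ≅ Z^11.

The boundary map ∂_1: C_1 → C_0 is given by ∂[p,q] = [q] − [p].
This gives a 10×11 integer matrix of rank 8; reducing to Smith normal form yields diagonal entries (1,1,1,1,1,1,1,1).

Reading off H_k = ker ∂_k / im ∂_{k+1}:

  H_0: rank C_0 − rank ∂_1 = 10 − 8 = 2, and the invariant factors of ∂_1 are all 1, so H_0 = Z^2.
  H_1: rank ker ∂_1 − rank ∂_2 = (11 − 8) − 0 = 3, and there is no ∂_2, so H_1 = Z^3.

As a check, the Euler characteristic is 10 − 11 = -1, which agrees with 2 − 3 = -1.
(K is a triangulation of the disjoint union of a wedge of 2 circles and the circle S^1.)

H_0 = Z^2,  H_1 = Z^3.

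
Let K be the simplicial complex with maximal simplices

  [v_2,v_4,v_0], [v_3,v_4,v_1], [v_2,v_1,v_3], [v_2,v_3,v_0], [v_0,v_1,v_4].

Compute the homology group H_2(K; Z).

H_2 ≅ 0.

K has 5 vertices, 10 edges, 5 triangles.
rank ∂_2 = 5, rank ∂_3 = 0 ⇒ b_2 = 5 − 5 − 0 = 0. So H_2 = 0.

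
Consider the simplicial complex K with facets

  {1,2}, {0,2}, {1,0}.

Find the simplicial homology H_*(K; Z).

H_0 ≅ Z,  H_1 ≅ Z.

Fix the vertex order 0 < 1 < 2 and write every simplex with vertices in increasing order. Then dim K = 1 and the simplices of K are:

  0-simplices (3): [0], [1], [2]
  1-simplices (3): [0,1], [0,2], [1,2]

so the chain groups are C_0 ≅ Z^3, C_1 ≅ Z^3.

Boundary ∂_1: C_1 → C_0 is given by ∂[p,q] = [q] − [p]. For instance
  ∂[0,2] = [2] − [0].
This gives a 3×3 integer matrix of rank 2; reducing to Smith normal form yields diagonal entries (1,1).

From H_k ≅ ker(∂_k) / im(∂_{k+1}) we obtain:

  H_0: rank C_0 − rank ∂_1 = 3 − 2 = 1, and the invariant factors of ∂_1 are all 1, so H_0 ≅ Z.
  H_1: rank ker ∂_1 − rank ∂_2 = (3 − 2) − 0 = 1, and there is no ∂_2, so H_1 ≅ Z.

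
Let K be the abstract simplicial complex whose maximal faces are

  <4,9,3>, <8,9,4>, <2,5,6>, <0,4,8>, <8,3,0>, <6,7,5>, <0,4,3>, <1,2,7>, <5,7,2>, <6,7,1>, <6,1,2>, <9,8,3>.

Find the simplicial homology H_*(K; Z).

H_0 ≅ Z^2,  H_1 = 0,  H_2 ≅ Z^2.

Order the vertices as 0 < 1 < 2 < 3 < 4 < 5 < 6 < 7 < 8 < 9. Listing each simplex with vertices in this order, K has dimension 2 with simplices:

  0-simplices (10): [0], [1], [2], [3], [4], [5], [6], [7], [8], [9]
  1-simplices (18): [0,3], [0,4], [0,8], [1,2], [1,6], [1,7], [2,5], [2,6], [2,7], [3,4], [3,8], [3,9], [4,8], [4,9], [5,6], [5,7], [6,7], [8,9]
  2-simplices (12): [0,3,4], [0,3,8], [0,4,8], [1,2,6], [1,2,7], [1,6,7], [2,5,6], [2,5,7], [3,4,9], [3,8,9], [4,8,9], [5,6,7]

so the chain groups are C_0 ≅ Z^10, C_1 ≅ Z^18, C_2 ≅ Z^12.

∂_1: C_1 → C_0 maps an edge to its endpoints' difference, ∂[p,q] = q − p. For instance
  ∂[1,7] = [7] − [1].
The 10×18 boundary matrix has rank 8 and Smith normal form diag(1,1,1,1,1,1,1,1).

Boundary ∂_2: C_2 → C_1 acts by ∂[p,q,r] = [q,r] − [p,r] + [p,q]. For instance
  ∂[2,5,7] = [5,7] − [2,7] + [2,5],
  ∂[4,8,9] = [8,9] − [4,9] + [4,8].
This gives a 18×12 integer matrix of rank 10; reducing to Smith normal form yields diagonal entries (1,1,1,1,1,1,1,1,1,1).

Computing H_k = (kernel of ∂_k) / (image of ∂_{k+1}):

  H_0: rank C_0 − rank ∂_1 = 10 − 8 = 2, and the invariant factors of ∂_1 are all 1, so H_0 ≅ Z^2.
  H_1: rank ker ∂_1 − rank ∂_2 = (18 − 8) − 10 = 0, and the invariant factors of ∂_2 are all 1, so H_1 ≅ 0.
  H_2: rank ker ∂_2 − rank ∂_3 = (12 − 10) − 0 = 2, and there is no ∂_3, so H_2 ≅ Z^2.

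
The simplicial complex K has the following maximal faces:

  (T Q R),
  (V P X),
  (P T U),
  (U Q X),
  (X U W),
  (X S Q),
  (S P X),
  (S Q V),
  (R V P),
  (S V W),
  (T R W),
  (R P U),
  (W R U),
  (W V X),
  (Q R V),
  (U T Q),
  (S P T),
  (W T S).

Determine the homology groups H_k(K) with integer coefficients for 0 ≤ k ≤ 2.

H_0 ≅ Z,  H_1 ≅ Z ⊕ Z/2,  H_2 = 0.

K has 9 vertices, 27 edges, 18 triangles.
rank ∂_0 = 0, rank ∂_1 = 8 ⇒ b_0 = 9 − 0 − 8 = 1; all invariant factors of ∂_1 are 1 so no torsion. So H_0 = Z.
rank ∂_1 = 8, rank ∂_2 = 18 ⇒ b_1 = 27 − 8 − 18 = 1; ∂_2 has invariant factor(s) [2] giving torsion. So H_1 = Z ⊕ Z/2.
rank ∂_2 = 18, rank ∂_3 = 0 ⇒ b_2 = 18 − 18 − 0 = 0. So H_2 = 0.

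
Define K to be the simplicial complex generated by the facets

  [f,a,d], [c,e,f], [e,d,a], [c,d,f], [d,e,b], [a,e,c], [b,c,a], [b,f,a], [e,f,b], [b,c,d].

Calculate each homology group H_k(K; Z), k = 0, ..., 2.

H_0 = Z,  H_1 = Z/2,  H_2 = 0.

Order the vertices as a < b < c < d < e < f. Listing each simplex with vertices in this order, K has dimension 2 with simplices:

  0-simplices (6): a, b, c, d, e, f
  1-simplices (15): ab, ac, ad, ae, af, bc, bd, be, bf, cd, ce, cf, de, df, ef
  2-simplices (10): abc, abf, ace, ade, adf, bcd, bde, bef, cdf, cef

Hence C_0 ≅ Z^6, C_1 ≅ Z^15, C_2 ≅ Z^10.

The boundary map ∂_1: C_1 → C_0 is given by ∂[p,q] = [q] − [p].
The resulting 6×15 matrix has rank 5, and its Smith normal form has invariant factors (1,1,1,1,1).

Boundary ∂_2: C_2 → C_1 maps a triangle to the signed sum of its edges. For instance
  ∂bcd = cd − bd + bc,
  ∂abf = bf − af + ab.
The 15×10 boundary matrix has rank 10 and Smith normal form diag(1,1,1,1,1,1,1,1,1,2).

Now H_k = ker ∂_k / im ∂_{k+1}, so:

  H_0: rank C_0 − rank ∂_1 = 6 − 5 = 1, and the invariant factors of ∂_1 are all 1, so H_0 ≅ Z.
  H_1: rank ker ∂_1 − rank ∂_2 = (15 − 5) − 10 = 0, and ∂_2 has invariant factor 2 > 1, so H_1 ≅ Z/2.
  H_2: rank ker ∂_2 − rank ∂_3 = (10 − 10) − 0 = 0, and there is no ∂_3, so H_2 ≅ 0.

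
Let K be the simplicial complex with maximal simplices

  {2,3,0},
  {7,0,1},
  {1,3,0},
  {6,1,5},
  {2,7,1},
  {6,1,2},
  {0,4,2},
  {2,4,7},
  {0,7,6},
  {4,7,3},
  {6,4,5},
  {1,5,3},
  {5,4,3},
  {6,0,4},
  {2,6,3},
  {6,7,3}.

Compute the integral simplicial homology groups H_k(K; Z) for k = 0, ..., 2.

K has 8 vertices, 24 edges, 16 triangles.
rank ∂_0 = 0, rank ∂_1 = 7 ⇒ b_0 = 8 − 0 − 7 = 1; all invariant factors of ∂_1 are 1 so no torsion. So H_0 = Z.
rank ∂_1 = 7, rank ∂_2 = 15 ⇒ b_1 = 24 − 7 − 15 = 2; all invariant factors of ∂_2 are 1 so no torsion. So H_1 = Z^2.
rank ∂_2 = 15, rank ∂_3 = 0 ⇒ b_2 = 16 − 15 − 0 = 1. So H_2 = Z.

H_0 = Z,  H_1 = Z^2,  H_2 = Z.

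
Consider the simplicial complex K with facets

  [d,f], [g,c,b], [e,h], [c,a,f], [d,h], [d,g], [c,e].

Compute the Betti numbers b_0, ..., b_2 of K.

b_0 = 1, b_1 = 2, b_2 = 0.

We work with the vertex ordering a < b < c < d < e < f < g < h. The simplices of K, each written with vertices in increasing order, are:

  0-simplices (8): a, b, c, d, e, f, g, h
  1-simplices (11): ac, af, bc, bg, ce, cf, cg, df, dg, dh, eh
  2-simplices (2): acf, bcg

giving chain groups C_0 ≅ Z^8, C_1 ≅ Z^11, C_2 ≅ Z^2.

The boundary map ∂_1: C_1 → C_0 sends each edge [p,q] (with p < q) to q − p. For instance
  ∂bg = g − b.
The 8×11 boundary matrix has rank 7 and Smith normal form diag(1,1,1,1,1,1,1).

The boundary map ∂_2: C_2 → C_1 sends each 2-simplex [p,q,r] to [q,r] − [p,r] + [p,q]. For instance
  ∂acf = cf − af + ac,
  ∂bcg = cg − bg + bc.
The 11×2 boundary matrix has rank 2 and Smith normal form diag(1,1).

Reading off H_k = ker ∂_k / im ∂_{k+1}:

  H_0: rank C_0 − rank ∂_1 = 8 − 7 = 1, and the invariant factors of ∂_1 are all 1, so H_0 = Z.
  H_1: rank ker ∂_1 − rank ∂_2 = (11 − 7) − 2 = 2, and the invariant factors of ∂_2 are all 1, so H_1 = Z^2.
  H_2: rank ker ∂_2 − rank ∂_3 = (2 − 2) − 0 = 0, and there is no ∂_3, so H_2 = 0.

Hence the Betti numbers are b_0 = 1, b_1 = 2, b_2 = 0.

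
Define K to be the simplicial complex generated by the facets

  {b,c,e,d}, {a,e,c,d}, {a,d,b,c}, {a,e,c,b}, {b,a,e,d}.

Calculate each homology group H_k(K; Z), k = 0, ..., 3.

H_0 = Z,  H_1 = 0,  H_2 = 0,  H_3 = Z.

Fix the vertex order a < b < c < d < e and write every simplex with vertices in increasing order. Then dim K = 3 and the simplices of K are:

  0-simplices (5): a, b, c, d, e
  1-simplices (10): ab, ac, ad, ae, bc, bd, be, cd, ce, de
  2-simplices (10): abc, abd, abe, acd, ace, ade, bcd, bce, bde, cde
  3-simplices (5): abcd, abce, abde, acde, bcde

so the chain groups are C_0 ≅ Z^5, C_1 ≅ Z^10, C_2 ≅ Z^10, C_3 ≅ Z^5.

∂_1: C_1 → C_0 maps an edge to its endpoints' difference, ∂[p,q] = q − p. For instance
  ∂cd = d − c.
The resulting 5×10 matrix has rank 4, and its Smith normal form has invariant factors (1,1,1,1).

The boundary map ∂_2: C_2 → C_1 sends each 2-simplex [p,q,r] to [q,r] − [p,r] + [p,q]. For instance
  ∂bcd = cd − bd + bc,
  ∂abe = be − ae + ab.
The resulting 10×10 matrix has rank 6, and its Smith normal form has invariant factors (1,1,1,1,1,1).

∂_3: C_3 → C_2 sends each 3-simplex σ to the alternating sum Σ_i (−1)^i (σ with its i-th vertex removed). For instance
  ∂acde = cde − ade + ace − acd,
  ∂abce = bce − ace + abe − abc.
The resulting 10×5 matrix has rank 4, and its Smith normal form has invariant factors (1,1,1,1).

Reading off H_k = ker ∂_k / im ∂_{k+1}:

  H_0: rank C_0 − rank ∂_1 = 5 − 4 = 1, and the invariant factors of ∂_1 are all 1, so H_0 ≅ Z.
  H_1: rank ker ∂_1 − rank ∂_2 = (10 − 4) − 6 = 0, and the invariant factors of ∂_2 are all 1, so H_1 ≅ 0.
  H_2: rank ker ∂_2 − rank ∂_3 = (10 − 6) − 4 = 0, and the invariant factors of ∂_3 are all 1, so H_2 ≅ 0.
  H_3: rank ker ∂_3 − rank ∂_4 = (5 − 4) − 0 = 1, and there is no ∂_4, so H_3 ≅ Z.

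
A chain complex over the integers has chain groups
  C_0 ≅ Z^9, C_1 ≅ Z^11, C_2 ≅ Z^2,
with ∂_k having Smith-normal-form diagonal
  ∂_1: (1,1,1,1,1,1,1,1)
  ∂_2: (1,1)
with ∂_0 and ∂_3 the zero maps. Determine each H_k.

H_0: b_0 = 9 − 0 − 8 = 1; torsion from ∂_1 factors > 1: none. So H_0 = Z.
H_1: b_1 = 11 − 8 − 2 = 1; torsion from ∂_2 factors > 1: none. So H_1 = Z.
H_2: b_2 = 2 − 2 − 0 = 0; torsion from ∂_3 factors > 1: none. So H_2 = 0.

H_0 = Z,  H_1 = Z,  H_2 = 0.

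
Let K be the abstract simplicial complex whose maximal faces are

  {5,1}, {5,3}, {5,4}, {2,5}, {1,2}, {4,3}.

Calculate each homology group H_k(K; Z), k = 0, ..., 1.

Fix the vertex order 1 < 2 < 3 < 4 < 5 and write every simplex with vertices in increasing order. Then dim K = 1 and the simplices of K are:

  0-simplices (5): [1], [2], [3], [4], [5]
  1-simplices (6): [1,2], [1,5], [2,5], [3,4], [3,5], [4,5]

Hence C_0 ≅ Z^5, C_1 ≅ Z^6.

∂_1: C_1 → C_0 sends each edge [p,q] (with p < q) to q − p.
This gives a 5×6 integer matrix of rank 4; reducing to Smith normal form yields diagonal entries (1,1,1,1).

Computing H_k = (kernel of ∂_k) / (image of ∂_{k+1}):

  H_0: rank C_0 − rank ∂_1 = 5 − 4 = 1, and the invariant factors of ∂_1 are all 1, so H_0 = Z.
  H_1: rank ker ∂_1 − rank ∂_2 = (6 − 4) − 0 = 2, and there is no ∂_2, so H_1 = Z^2.

As a check, the Euler characteristic is 5 − 6 = -1, which agrees with 1 − 2 = -1.
(K is a triangulation of a wedge of 2 circles.)

H_0 ≅ Z,  H_1 ≅ Z^2.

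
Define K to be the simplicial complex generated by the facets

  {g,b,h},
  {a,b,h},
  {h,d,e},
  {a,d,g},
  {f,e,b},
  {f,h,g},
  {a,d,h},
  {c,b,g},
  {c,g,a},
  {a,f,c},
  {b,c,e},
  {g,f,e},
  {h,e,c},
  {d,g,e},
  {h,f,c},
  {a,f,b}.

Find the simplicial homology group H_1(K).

Fix the vertex order a < b < c < d < e < f < g < h and write every simplex with vertices in increasing order. Then dim K = 2 and the simplices of K are:

  0-simplices (8): a, b, c, d, e, f, g, h
  1-simplices (24): ab, ac, ad, af, ag, ah, bc, be, bf, bg, bh, ce, cf, cg, ch, de, dg, dh, ef, eg, eh, fg, fh, gh
  2-simplices (16): abf, abh, acf, acg, adg, adh, bce, bcg, bef, bgh, ceh, cfh, deg, deh, efg, fgh

Hence C_0 ≅ Z^8, C_1 ≅ Z^24, C_2 ≅ Z^16.

The boundary map ∂_1: C_1 → C_0 sends each edge [p,q] (with p < q) to q − p.
This gives a 8×24 integer matrix of rank 7; reducing to Smith normal form yields diagonal entries (1,1,1,1,1,1,1).

∂_2: C_2 → C_1 maps a triangle to the signed sum of its edges. For instance
  ∂bef = ef − bf + be,
  ∂fgh = gh − fh + fg.
This gives a 24×16 integer matrix of rank 15; reducing to Smith normal form yields diagonal entries (1,1,1,1,1,1,1,1,1,1,1,1,1,1,1).

From H_k ≅ ker(∂_k) / im(∂_{k+1}) we obtain:

  H_1: rank ker ∂_1 − rank ∂_2 = (24 − 7) − 15 = 2, and the invariant factors of ∂_2 are all 1, so H_1 = Z^2.

(K is a triangulation of the torus T^2.)

H_1 ≅ Z^2.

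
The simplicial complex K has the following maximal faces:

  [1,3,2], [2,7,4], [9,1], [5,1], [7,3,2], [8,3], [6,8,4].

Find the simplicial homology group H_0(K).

H_0 = Z.

Order the vertices as 1 < 2 < 3 < 4 < 5 < 6 < 7 < 8 < 9. Listing each simplex with vertices in this order, K has dimension 2 with simplices:

  0-simplices (9): [1], [2], [3], [4], [5], [6], [7], [8], [9]
  1-simplices (13): [1,2], [1,3], [1,5], [1,9], [2,3], [2,4], [2,7], [3,7], [3,8], [4,6], [4,7], [4,8], [6,8]
  2-simplices (4): [1,2,3], [2,3,7], [2,4,7], [4,6,8]

Hence C_0 ≅ Z^9, C_1 ≅ Z^13, C_2 ≅ Z^4.

Boundary ∂_1: C_1 → C_0 sends each edge [p,q] (with p < q) to q − p.
The 9×13 boundary matrix has rank 8 and Smith normal form diag(1,1,1,1,1,1,1,1).

∂_2: C_2 → C_1 sends each 2-simplex [p,q,r] to [q,r] − [p,r] + [p,q]. For instance
  ∂[2,4,7] = [4,7] − [2,7] + [2,4],
  ∂[2,3,7] = [3,7] − [2,7] + [2,3].
As a 13×4 matrix over Z this has rank 4, with invariant factors (1,1,1,1).

Computing H_k = (kernel of ∂_k) / (image of ∂_{k+1}):

  H_0: rank C_0 − rank ∂_1 = 9 − 8 = 1, and the invariant factors of ∂_1 are all 1, so H_0 ≅ Z.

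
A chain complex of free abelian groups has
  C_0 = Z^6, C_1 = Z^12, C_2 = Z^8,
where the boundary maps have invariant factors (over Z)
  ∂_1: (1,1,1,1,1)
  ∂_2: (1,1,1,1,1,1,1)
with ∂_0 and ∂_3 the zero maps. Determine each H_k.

H_0 ≅ Z,  H_1 = 0,  H_2 ≅ Z.

H_0: b_0 = 6 − 0 − 5 = 1; torsion from ∂_1 factors > 1: none. So H_0 ≅ Z.
H_1: b_1 = 12 − 5 − 7 = 0; torsion from ∂_2 factors > 1: none. So H_1 ≅ 0.
H_2: b_2 = 8 − 7 − 0 = 1; torsion from ∂_3 factors > 1: none. So H_2 ≅ Z.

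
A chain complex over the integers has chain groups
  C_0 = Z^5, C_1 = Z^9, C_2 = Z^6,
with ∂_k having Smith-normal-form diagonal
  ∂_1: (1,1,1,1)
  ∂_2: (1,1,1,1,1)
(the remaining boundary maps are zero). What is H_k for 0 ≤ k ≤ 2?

H_0: b_0 = 5 − 0 − 4 = 1; torsion from ∂_1 factors > 1: none. So H_0 = Z.
H_1: b_1 = 9 − 4 − 5 = 0; torsion from ∂_2 factors > 1: none. So H_1 = 0.
H_2: b_2 = 6 − 5 − 0 = 1; torsion from ∂_3 factors > 1: none. So H_2 = Z.

H_0 = Z,  H_1 = 0,  H_2 = Z.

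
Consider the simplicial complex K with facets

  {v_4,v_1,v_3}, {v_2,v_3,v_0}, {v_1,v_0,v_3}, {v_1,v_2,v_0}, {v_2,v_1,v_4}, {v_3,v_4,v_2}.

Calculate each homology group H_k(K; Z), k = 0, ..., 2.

H_0 ≅ Z,  H_1 = 0,  H_2 ≅ Z.

K has 5 vertices, 9 edges, 6 triangles.
rank ∂_0 = 0, rank ∂_1 = 4 ⇒ b_0 = 5 − 0 − 4 = 1; all invariant factors of ∂_1 are 1 so no torsion. So H_0 = Z.
rank ∂_1 = 4, rank ∂_2 = 5 ⇒ b_1 = 9 − 4 − 5 = 0; all invariant factors of ∂_2 are 1 so no torsion. So H_1 = 0.
rank ∂_2 = 5, rank ∂_3 = 0 ⇒ b_2 = 6 − 5 − 0 = 1. So H_2 = Z.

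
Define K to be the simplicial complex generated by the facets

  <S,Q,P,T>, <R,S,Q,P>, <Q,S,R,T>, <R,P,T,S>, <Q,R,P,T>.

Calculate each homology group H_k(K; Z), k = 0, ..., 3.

H_0 ≅ Z,  H_1 = 0,  H_2 = 0,  H_3 ≅ Z.

Order the vertices as P < Q < R < S < T. Listing each simplex with vertices in this order, K has dimension 3 with simplices:

  0-simplices (5): P, Q, R, S, T
  1-simplices (10): PQ, PR, PS, PT, QR, QS, QT, RS, RT, ST
  2-simplices (10): PQR, PQS, PQT, PRS, PRT, PST, QRS, QRT, QST, RST
  3-simplices (5): PQRS, PQRT, PQST, PRST, QRST

giving chain groups C_0 ≅ Z^5, C_1 ≅ Z^10, C_2 ≅ Z^10, C_3 ≅ Z^5.

∂_1: C_1 → C_0 is given by ∂[p,q] = [q] − [p]. For instance
  ∂RS = S − R.
As a 5×10 matrix over Z this has rank 4, with invariant factors (1,1,1,1).

The boundary map ∂_2: C_2 → C_1 maps a triangle to the signed sum of its edges. For instance
  ∂PQS = QS − PS + PQ,
  ∂PQT = QT − PT + PQ.
The 10×10 boundary matrix has rank 6 and Smith normal form diag(1,1,1,1,1,1).

Boundary ∂_3: C_3 → C_2 sends each 3-simplex σ to the alternating sum Σ_i (−1)^i (σ with its i-th vertex removed). For instance
  ∂PQST = QST − PST + PQT − PQS,
  ∂PRST = RST − PST + PRT − PRS.
As a 10×5 matrix over Z this has rank 4, with invariant factors (1,1,1,1).

Reading off H_k = ker ∂_k / im ∂_{k+1}:

  H_0: rank C_0 − rank ∂_1 = 5 − 4 = 1, and the invariant factors of ∂_1 are all 1, so H_0 = Z.
  H_1: rank ker ∂_1 − rank ∂_2 = (10 − 4) − 6 = 0, and the invariant factors of ∂_2 are all 1, so H_1 = 0.
  H_2: rank ker ∂_2 − rank ∂_3 = (10 − 6) − 4 = 0, and the invariant factors of ∂_3 are all 1, so H_2 = 0.
  H_3: rank ker ∂_3 − rank ∂_4 = (5 − 4) − 0 = 1, and there is no ∂_4, so H_3 = Z.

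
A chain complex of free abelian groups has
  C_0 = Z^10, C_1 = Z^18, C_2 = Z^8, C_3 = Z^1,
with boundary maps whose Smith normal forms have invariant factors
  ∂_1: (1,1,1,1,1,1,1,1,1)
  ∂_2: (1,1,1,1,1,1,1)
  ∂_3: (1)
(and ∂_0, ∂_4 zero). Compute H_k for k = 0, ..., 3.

H_0 = Z,  H_1 = Z^2,  H_2 = 0,  H_3 = 0.

H_0: b_0 = 10 − 0 − 9 = 1; torsion from ∂_1 factors > 1: none. So H_0 = Z.
H_1: b_1 = 18 − 9 − 7 = 2; torsion from ∂_2 factors > 1: none. So H_1 = Z^2.
H_2: b_2 = 8 − 7 − 1 = 0; torsion from ∂_3 factors > 1: none. So H_2 = 0.
H_3: b_3 = 1 − 1 − 0 = 0; torsion from ∂_4 factors > 1: none. So H_3 = 0.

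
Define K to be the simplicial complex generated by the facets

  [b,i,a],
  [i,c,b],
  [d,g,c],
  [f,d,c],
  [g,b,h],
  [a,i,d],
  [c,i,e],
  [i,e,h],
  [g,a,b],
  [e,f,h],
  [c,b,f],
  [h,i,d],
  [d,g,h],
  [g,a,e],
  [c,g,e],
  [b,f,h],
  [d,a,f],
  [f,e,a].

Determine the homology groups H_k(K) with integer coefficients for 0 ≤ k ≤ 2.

H_0 ≅ Z,  H_1 ≅ Z^2,  H_2 ≅ Z.

Take the total order a < b < c < d < e < f < g < h < i on the vertex set. Then K (dimension 2) consists of the simplices:

  0-simplices (9): a, b, c, d, e, f, g, h, i
  1-simplices (27): ab, ad, ae, af, ag, ai, bc, bf, bg, bh, bi, cd, ce, cf, cg, ci, df, dg, dh, di, ef, eg, eh, ei, fh, gh, hi
  2-simplices (18): abg, abi, adf, adi, aef, aeg, bcf, bci, bfh, bgh, cdf, cdg, ceg, cei, dgh, dhi, efh, ehi

giving chain groups C_0 ≅ Z^9, C_1 ≅ Z^27, C_2 ≅ Z^18.

Boundary ∂_1: C_1 → C_0 sends each edge [p,q] (with p < q) to q − p.
This gives a 9×27 integer matrix of rank 8; reducing to Smith normal form yields diagonal entries (1,1,1,1,1,1,1,1).

The boundary map ∂_2: C_2 → C_1 acts by ∂[p,q,r] = [q,r] − [p,r] + [p,q]. For instance
  ∂ceg = eg − cg + ce,
  ∂bgh = gh − bh + bg.
The resulting 27×18 matrix has rank 17, and its Smith normal form has invariant factors (1,1,1,1,1,1,1,1,1,1,1,1,1,1,1,1,1).

Now H_k = ker ∂_k / im ∂_{k+1}, so:

  H_0: rank C_0 − rank ∂_1 = 9 − 8 = 1, and the invariant factors of ∂_1 are all 1, so H_0 = Z.
  H_1: rank ker ∂_1 − rank ∂_2 = (27 − 8) − 17 = 2, and the invariant factors of ∂_2 are all 1, so H_1 = Z^2.
  H_2: rank ker ∂_2 − rank ∂_3 = (18 − 17) − 0 = 1, and there is no ∂_3, so H_2 = Z.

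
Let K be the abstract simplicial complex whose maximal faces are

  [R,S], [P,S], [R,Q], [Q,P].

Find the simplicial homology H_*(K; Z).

Fix the vertex order P < Q < R < S and write every simplex with vertices in increasing order. Then dim K = 1 and the simplices of K are:

  0-simplices (4): P, Q, R, S
  1-simplices (4): PQ, PS, QR, RS

so the chain groups are C_0 ≅ Z^4, C_1 ≅ Z^4.

Boundary ∂_1: C_1 → C_0 maps an edge to its endpoints' difference, ∂[p,q] = q − p. For instance
  ∂QR = R − Q.
The resulting 4×4 matrix has rank 3, and its Smith normal form has invariant factors (1,1,1).

Now H_k = ker ∂_k / im ∂_{k+1}, so:

  H_0: rank C_0 − rank ∂_1 = 4 − 3 = 1, and the invariant factors of ∂_1 are all 1, so H_0 = Z.
  H_1: rank ker ∂_1 − rank ∂_2 = (4 − 3) − 0 = 1, and there is no ∂_2, so H_1 = Z.

(K is a triangulation of the circle S^1.)

H_0 ≅ Z,  H_1 ≅ Z.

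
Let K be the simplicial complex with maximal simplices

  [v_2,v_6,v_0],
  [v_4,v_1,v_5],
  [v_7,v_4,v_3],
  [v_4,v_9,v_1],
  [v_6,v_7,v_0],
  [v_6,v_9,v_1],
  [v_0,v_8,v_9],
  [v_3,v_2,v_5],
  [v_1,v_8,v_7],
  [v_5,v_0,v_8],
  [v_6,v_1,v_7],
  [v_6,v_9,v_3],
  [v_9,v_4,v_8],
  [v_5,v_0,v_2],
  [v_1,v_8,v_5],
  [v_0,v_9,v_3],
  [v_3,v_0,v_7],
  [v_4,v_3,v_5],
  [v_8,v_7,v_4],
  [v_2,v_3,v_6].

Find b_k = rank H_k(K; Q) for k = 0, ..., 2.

Order the vertices as v_0 < v_1 < v_2 < v_3 < v_4 < v_5 < v_6 < v_7 < v_8 < v_9. Listing each simplex with vertices in this order, K has dimension 2 with simplices:

  0-simplices (10): [v_0], [v_1], [v_2], [v_3], [v_4], [v_5], [v_6], [v_7], [v_8], [v_9]
  1-simplices (30): (30 of them)
  2-simplices (20): (20 of them)

so the chain groups are C_0 ≅ Z^10, C_1 ≅ Z^30, C_2 ≅ Z^20.

Boundary ∂_1: C_1 → C_0 maps an edge to its endpoints' difference, ∂[p,q] = q − p.
As a 10×30 matrix over Z this has rank 9, with invariant factors (1,1,1,1,1,1,1,1,1).

The boundary map ∂_2: C_2 → C_1 maps a triangle to the signed sum of its edges. For instance
  ∂[v_0,v_5,v_8] = [v_5,v_8] − [v_0,v_8] + [v_0,v_5],
  ∂[v_1,v_4,v_5] = [v_4,v_5] − [v_1,v_5] + [v_1,v_4].
As a 30×20 matrix over Z this has rank 20, with invariant factors (1,1,1,1,1,1,1,1,1,1,1,1,1,1,1,1,1,1,1,2).

Now H_k = ker ∂_k / im ∂_{k+1}, so:

  H_0: rank C_0 − rank ∂_1 = 10 − 9 = 1, and the invariant factors of ∂_1 are all 1, so H_0 = Z.
  H_1: rank ker ∂_1 − rank ∂_2 = (30 − 9) − 20 = 1, and ∂_2 has invariant factor 2 > 1, so H_1 = Z ⊕ Z/2Z.
  H_2: rank ker ∂_2 − rank ∂_3 = (20 − 20) − 0 = 0, and there is no ∂_3, so H_2 = 0.

Hence the Betti numbers are b_0 = 1, b_1 = 1, b_2 = 0.

b_0 = 1, b_1 = 1, b_2 = 0.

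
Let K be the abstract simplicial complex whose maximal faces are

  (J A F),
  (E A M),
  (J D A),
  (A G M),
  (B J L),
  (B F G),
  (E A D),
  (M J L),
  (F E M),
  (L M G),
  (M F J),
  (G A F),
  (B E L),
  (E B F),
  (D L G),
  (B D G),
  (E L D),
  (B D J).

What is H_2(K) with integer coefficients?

We work with the vertex ordering A < B < D < E < F < G < J < L < M. The simplices of K, each written with vertices in increasing order, are:

  0-simplices (9): A, B, D, E, F, G, J, L, M
  1-simplices (27): AD, AE, AF, AG, AJ, AM, BD, BE, BF, BG, BJ, BL, DE, DG, DJ, DL, EF, EL, EM, FG, FJ, FM, GL, GM, JL, JM, LM
  2-simplices (18): ADE, ADJ, AEM, AFG, AFJ, AGM, BDG, BDJ, BEF, BEL, BFG, BJL, DEL, DGL, EFM, FJM, GLM, JLM

giving chain groups C_0 ≅ Z^9, C_1 ≅ Z^27, C_2 ≅ Z^18.

The boundary map ∂_1: C_1 → C_0 is given by ∂[p,q] = [q] − [p]. For instance
  ∂BL = L − B.
As a 9×27 matrix over Z this has rank 8, with invariant factors (1,1,1,1,1,1,1,1).

The boundary map ∂_2: C_2 → C_1 sends each 2-simplex [p,q,r] to [q,r] − [p,r] + [p,q]. For instance
  ∂BEF = EF − BF + BE,
  ∂EFM = FM − EM + EF.
The 27×18 boundary matrix has rank 18 and Smith normal form diag(1,1,1,1,1,1,1,1,1,1,1,1,1,1,1,1,1,2).

Computing H_k = (kernel of ∂_k) / (image of ∂_{k+1}):

  H_2: rank ker ∂_2 − rank ∂_3 = (18 − 18) − 0 = 0, and there is no ∂_3, so H_2 = 0.

(K is a triangulation of the Klein bottle.)

H_2 = 0.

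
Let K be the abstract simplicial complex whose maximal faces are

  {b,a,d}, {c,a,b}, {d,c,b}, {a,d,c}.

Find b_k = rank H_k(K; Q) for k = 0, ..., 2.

b_0 = 1, b_1 = 0, b_2 = 1.

Take the total order a < b < c < d on the vertex set. Then K (dimension 2) consists of the simplices:

  0-simplices (4): a, b, c, d
  1-simplices (6): ab, ac, ad, bc, bd, cd
  2-simplices (4): abc, abd, acd, bcd

Hence C_0 ≅ Z^4, C_1 ≅ Z^6, C_2 ≅ Z^4.

The boundary map ∂_1: C_1 → C_0 maps an edge to its endpoints' difference, ∂[p,q] = q − p. For instance
  ∂bd = d − b.
As a 4×6 matrix over Z this has rank 3, with invariant factors (1,1,1).

∂_2: C_2 → C_1 maps a triangle to the signed sum of its edges. For instance
  ∂abd = bd − ad + ab,
  ∂acd = cd − ad + ac.
The resulting 6×4 matrix has rank 3, and its Smith normal form has invariant factors (1,1,1).

Now H_k = ker ∂_k / im ∂_{k+1}, so:

  H_0: rank C_0 − rank ∂_1 = 4 − 3 = 1, and the invariant factors of ∂_1 are all 1, so H_0 ≅ Z.
  H_1: rank ker ∂_1 − rank ∂_2 = (6 − 3) − 3 = 0, and the invariant factors of ∂_2 are all 1, so H_1 ≅ 0.
  H_2: rank ker ∂_2 − rank ∂_3 = (4 − 3) − 0 = 1, and there is no ∂_3, so H_2 ≅ Z.

Hence the Betti numbers are b_0 = 1, b_1 = 0, b_2 = 1.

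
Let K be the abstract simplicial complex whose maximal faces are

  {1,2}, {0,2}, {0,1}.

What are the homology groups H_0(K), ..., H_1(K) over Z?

K has 3 vertices, 3 edges.
rank ∂_0 = 0, rank ∂_1 = 2 ⇒ b_0 = 3 − 0 − 2 = 1; all invariant factors of ∂_1 are 1 so no torsion. So H_0 = Z.
rank ∂_1 = 2, rank ∂_2 = 0 ⇒ b_1 = 3 − 2 − 0 = 1. So H_1 = Z.

H_0 = Z,  H_1 = Z.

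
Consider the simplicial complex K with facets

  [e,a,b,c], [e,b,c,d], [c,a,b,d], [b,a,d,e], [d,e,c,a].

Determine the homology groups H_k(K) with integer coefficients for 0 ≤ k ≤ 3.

Fix the vertex order a < b < c < d < e and write every simplex with vertices in increasing order. Then dim K = 3 and the simplices of K are:

  0-simplices (5): a, b, c, d, e
  1-simplices (10): ab, ac, ad, ae, bc, bd, be, cd, ce, de
  2-simplices (10): abc, abd, abe, acd, ace, ade, bcd, bce, bde, cde
  3-simplices (5): abcd, abce, abde, acde, bcde

giving chain groups C_0 ≅ Z^5, C_1 ≅ Z^10, C_2 ≅ Z^10, C_3 ≅ Z^5.

Boundary ∂_1: C_1 → C_0 maps an edge to its endpoints' difference, ∂[p,q] = q − p.
The 5×10 boundary matrix has rank 4 and Smith normal form diag(1,1,1,1).

∂_2: C_2 → C_1 acts by ∂[p,q,r] = [q,r] − [p,r] + [p,q]. For instance
  ∂ade = de − ae + ad,
  ∂acd = cd − ad + ac.
As a 10×10 matrix over Z this has rank 6, with invariant factors (1,1,1,1,1,1).

The boundary map ∂_3: C_3 → C_2 sends each 3-simplex σ to the alternating sum Σ_i (−1)^i (σ with its i-th vertex removed). For instance
  ∂bcde = cde − bde + bce − bcd,
  ∂abcd = bcd − acd + abd − abc.
The resulting 10×5 matrix has rank 4, and its Smith normal form has invariant factors (1,1,1,1).

Computing H_k = (kernel of ∂_k) / (image of ∂_{k+1}):

  H_0: rank C_0 − rank ∂_1 = 5 − 4 = 1, and the invariant factors of ∂_1 are all 1, so H_0 = Z.
  H_1: rank ker ∂_1 − rank ∂_2 = (10 − 4) − 6 = 0, and the invariant factors of ∂_2 are all 1, so H_1 = 0.
  H_2: rank ker ∂_2 − rank ∂_3 = (10 − 6) − 4 = 0, and the invariant factors of ∂_3 are all 1, so H_2 = 0.
  H_3: rank ker ∂_3 − rank ∂_4 = (5 − 4) − 0 = 1, and there is no ∂_4, so H_3 = Z.

H_0 ≅ Z,  H_1 = 0,  H_2 = 0,  H_3 ≅ Z.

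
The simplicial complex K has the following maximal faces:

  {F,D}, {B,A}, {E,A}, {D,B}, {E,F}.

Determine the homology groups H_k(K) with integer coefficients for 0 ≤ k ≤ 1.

Order the vertices as A < B < D < E < F. Listing each simplex with vertices in this order, K has dimension 1 with simplices:

  0-simplices (5): A, B, D, E, F
  1-simplices (5): AB, AE, BD, DF, EF

giving chain groups C_0 ≅ Z^5, C_1 ≅ Z^5.

The boundary map ∂_1: C_1 → C_0 maps an edge to its endpoints' difference, ∂[p,q] = q − p.
The resulting 5×5 matrix has rank 4, and its Smith normal form has invariant factors (1,1,1,1).

Now H_k = ker ∂_k / im ∂_{k+1}, so:

  H_0: rank C_0 − rank ∂_1 = 5 − 4 = 1, and the invariant factors of ∂_1 are all 1, so H_0 = Z.
  H_1: rank ker ∂_1 − rank ∂_2 = (5 − 4) − 0 = 1, and there is no ∂_2, so H_1 = Z.

(K is a triangulation of the circle S^1.)

H_0 = Z,  H_1 = Z.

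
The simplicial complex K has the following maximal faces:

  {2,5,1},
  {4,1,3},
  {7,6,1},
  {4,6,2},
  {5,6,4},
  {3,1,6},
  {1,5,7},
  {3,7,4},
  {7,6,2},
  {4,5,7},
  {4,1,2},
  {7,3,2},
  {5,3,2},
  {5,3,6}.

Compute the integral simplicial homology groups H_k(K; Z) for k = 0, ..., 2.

Order the vertices as 1 < 2 < 3 < 4 < 5 < 6 < 7. Listing each simplex with vertices in this order, K has dimension 2 with simplices:

  0-simplices (7): [1], [2], [3], [4], [5], [6], [7]
  1-simplices (21): [1,2], [1,3], [1,4], [1,5], [1,6], [1,7], [2,3], [2,4], [2,5], [2,6], [2,7], [3,4], [3,5], [3,6], [3,7], [4,5], [4,6], [4,7], [5,6], [5,7], [6,7]
  2-simplices (14): [1,2,4], [1,2,5], [1,3,4], [1,3,6], [1,5,7], [1,6,7], [2,3,5], [2,3,7], [2,4,6], [2,6,7], [3,4,7], [3,5,6], [4,5,6], [4,5,7]

so the chain groups are C_0 ≅ Z^7, C_1 ≅ Z^21, C_2 ≅ Z^14.

The boundary map ∂_1: C_1 → C_0 is given by ∂[p,q] = [q] − [p]. For instance
  ∂[4,7] = [7] − [4].
As a 7×21 matrix over Z this has rank 6, with invariant factors (1,1,1,1,1,1).

∂_2: C_2 → C_1 acts by ∂[p,q,r] = [q,r] − [p,r] + [p,q]. For instance
  ∂[2,6,7] = [6,7] − [2,7] + [2,6],
  ∂[1,2,4] = [2,4] − [1,4] + [1,2].
This gives a 21×14 integer matrix of rank 13; reducing to Smith normal form yields diagonal entries (1,1,1,1,1,1,1,1,1,1,1,1,1).

Now H_k = ker ∂_k / im ∂_{k+1}, so:

  H_0: rank C_0 − rank ∂_1 = 7 − 6 = 1, and the invariant factors of ∂_1 are all 1, so H_0 ≅ Z.
  H_1: rank ker ∂_1 − rank ∂_2 = (21 − 6) − 13 = 2, and the invariant factors of ∂_2 are all 1, so H_1 ≅ Z^2.
  H_2: rank ker ∂_2 − rank ∂_3 = (14 − 13) − 0 = 1, and there is no ∂_3, so H_2 ≅ Z.

H_0 ≅ Z,  H_1 ≅ Z^2,  H_2 ≅ Z.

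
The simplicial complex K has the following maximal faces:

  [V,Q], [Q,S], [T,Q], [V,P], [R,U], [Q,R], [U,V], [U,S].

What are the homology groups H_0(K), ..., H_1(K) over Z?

Take the total order P < Q < R < S < T < U < V on the vertex set. Then K (dimension 1) consists of the simplices:

  0-simplices (7): P, Q, R, S, T, U, V
  1-simplices (8): PV, QR, QS, QT, QV, RU, SU, UV

giving chain groups C_0 ≅ Z^7, C_1 ≅ Z^8.

∂_1: C_1 → C_0 maps an edge to its endpoints' difference, ∂[p,q] = q − p.
The resulting 7×8 matrix has rank 6, and its Smith normal form has invariant factors (1,1,1,1,1,1).

Computing H_k = (kernel of ∂_k) / (image of ∂_{k+1}):

  H_0: rank C_0 − rank ∂_1 = 7 − 6 = 1, and the invariant factors of ∂_1 are all 1, so H_0 ≅ Z.
  H_1: rank ker ∂_1 − rank ∂_2 = (8 − 6) − 0 = 2, and there is no ∂_2, so H_1 ≅ Z^2.

H_0 ≅ Z,  H_1 ≅ Z^2.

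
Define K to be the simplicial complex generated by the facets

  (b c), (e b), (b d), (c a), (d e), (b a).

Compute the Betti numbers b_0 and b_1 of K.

Fix the vertex order a < b < c < d < e and write every simplex with vertices in increasing order. Then dim K = 1 and the simplices of K are:

  0-simplices (5): a, b, c, d, e
  1-simplices (6): ab, ac, bc, bd, be, de

so the chain groups are C_0 ≅ Z^5, C_1 ≅ Z^6.

Boundary ∂_1: C_1 → C_0 is given by ∂[p,q] = [q] − [p]. For instance
  ∂be = e − b.
As a 5×6 matrix over Z this has rank 4, with invariant factors (1,1,1,1).

Computing H_k = (kernel of ∂_k) / (image of ∂_{k+1}):

  H_0: rank C_0 − rank ∂_1 = 5 − 4 = 1, and the invariant factors of ∂_1 are all 1, so H_0 = Z.
  H_1: rank ker ∂_1 − rank ∂_2 = (6 − 4) − 0 = 2, and there is no ∂_2, so H_1 = Z^2.

Hence the Betti numbers are b_0 = 1, b_1 = 2.

b_0 = 1, b_1 = 2.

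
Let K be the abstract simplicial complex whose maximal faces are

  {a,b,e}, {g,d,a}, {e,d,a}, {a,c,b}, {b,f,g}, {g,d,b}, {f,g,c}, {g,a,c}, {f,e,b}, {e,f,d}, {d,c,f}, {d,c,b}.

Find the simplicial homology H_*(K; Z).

H_0 ≅ Z,  H_1 ≅ Z/2Z,  H_2 = 0.

We work with the vertex ordering a < b < c < d < e < f < g. The simplices of K, each written with vertices in increasing order, are:

  0-simplices (7): a, b, c, d, e, f, g
  1-simplices (18): ab, ac, ad, ae, ag, bc, bd, be, bf, bg, cd, cf, cg, de, df, dg, ef, fg
  2-simplices (12): abc, abe, acg, ade, adg, bcd, bdg, bef, bfg, cdf, cfg, def

Hence C_0 ≅ Z^7, C_1 ≅ Z^18, C_2 ≅ Z^12.

Boundary ∂_1: C_1 → C_0 is given by ∂[p,q] = [q] − [p].
The resulting 7×18 matrix has rank 6, and its Smith normal form has invariant factors (1,1,1,1,1,1).

∂_2: C_2 → C_1 maps a triangle to the signed sum of its edges. For instance
  ∂bcd = cd − bd + bc,
  ∂abe = be − ae + ab.
As a 18×12 matrix over Z this has rank 12, with invariant factors (1,1,1,1,1,1,1,1,1,1,1,2).

Computing H_k = (kernel of ∂_k) / (image of ∂_{k+1}):

  H_0: rank C_0 − rank ∂_1 = 7 − 6 = 1, and the invariant factors of ∂_1 are all 1, so H_0 = Z.
  H_1: rank ker ∂_1 − rank ∂_2 = (18 − 6) − 12 = 0, and ∂_2 has invariant factor 2 > 1, so H_1 = Z/2Z.
  H_2: rank ker ∂_2 − rank ∂_3 = (12 − 12) − 0 = 0, and there is no ∂_3, so H_2 = 0.

As a check, the Euler characteristic is 7 − 18 + 12 = 1, which agrees with 1 − 0 + 0 = 1.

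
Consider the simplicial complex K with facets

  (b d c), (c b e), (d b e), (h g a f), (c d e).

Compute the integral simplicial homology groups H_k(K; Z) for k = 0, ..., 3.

H_0 = Z^2,  H_1 = 0,  H_2 = Z,  H_3 = 0.

Take the total order a < b < c < d < e < f < g < h on the vertex set. Then K (dimension 3) consists of the simplices:

  0-simplices (8): a, b, c, d, e, f, g, h
  1-simplices (12): af, ag, ah, bc, bd, be, cd, ce, de, fg, fh, gh
  2-simplices (8): afg, afh, agh, bcd, bce, bde, cde, fgh
  3-simplices (1): afgh

Hence C_0 ≅ Z^8, C_1 ≅ Z^12, C_2 ≅ Z^8, C_3 ≅ Z^1.

The boundary map ∂_1: C_1 → C_0 sends each edge [p,q] (with p < q) to q − p.
The 8×12 boundary matrix has rank 6 and Smith normal form diag(1,1,1,1,1,1).

∂_2: C_2 → C_1 maps a triangle to the signed sum of its edges. For instance
  ∂cde = de − ce + cd,
  ∂afg = fg − ag + af.
As a 12×8 matrix over Z this has rank 6, with invariant factors (1,1,1,1,1,1).

The boundary map ∂_3: C_3 → C_2 sends each 3-simplex σ to the alternating sum Σ_i (−1)^i (σ with its i-th vertex removed). For instance
  ∂afgh = fgh − agh + afh − afg.
The resulting 8×1 matrix has rank 1, and its Smith normal form has invariant factors (1).

From H_k ≅ ker(∂_k) / im(∂_{k+1}) we obtain:

  H_0: rank C_0 − rank ∂_1 = 8 − 6 = 2, and the invariant factors of ∂_1 are all 1, so H_0 ≅ Z^2.
  H_1: rank ker ∂_1 − rank ∂_2 = (12 − 6) − 6 = 0, and the invariant factors of ∂_2 are all 1, so H_1 ≅ 0.
  H_2: rank ker ∂_2 − rank ∂_3 = (8 − 6) − 1 = 1, and the invariant factors of ∂_3 are all 1, so H_2 ≅ Z.
  H_3: rank ker ∂_3 − rank ∂_4 = (1 − 1) − 0 = 0, and there is no ∂_4, so H_3 ≅ 0.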